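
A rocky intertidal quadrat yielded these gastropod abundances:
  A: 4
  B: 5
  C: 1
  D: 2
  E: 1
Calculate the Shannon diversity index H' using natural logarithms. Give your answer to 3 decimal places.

Total N = 4+5+1+2+1 = 13, so the proportions are 0.30769, 0.38462, 0.07692, 0.15385, 0.07692 (working shown to 5 dp, full precision carried).
Each pᵢ ln pᵢ term: 0.30769×(-1.17865)=-0.36266, 0.38462×(-0.95551)=-0.36750, 0.07692×(-2.56495)=-0.19730, 0.15385×(-1.87180)=-0.28797, 0.07692×(-2.56495)=-0.19730.
Sum = -1.41274, so H' = 1.413.

1.413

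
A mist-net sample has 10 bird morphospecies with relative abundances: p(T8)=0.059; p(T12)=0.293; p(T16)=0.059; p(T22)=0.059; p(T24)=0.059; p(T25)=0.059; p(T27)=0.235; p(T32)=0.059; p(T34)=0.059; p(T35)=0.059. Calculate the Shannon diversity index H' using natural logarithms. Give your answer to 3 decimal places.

2.036

Each pᵢ ln pᵢ term (working shown to 5 dp, full precision carried): 0.059×(-2.83022)=-0.16698, 0.293×(-1.22758)=-0.35968, 0.059×(-2.83022)=-0.16698, 0.059×(-2.83022)=-0.16698, 0.059×(-2.83022)=-0.16698, 0.059×(-2.83022)=-0.16698, 0.235×(-1.44817)=-0.34032, 0.059×(-2.83022)=-0.16698, 0.059×(-2.83022)=-0.16698, 0.059×(-2.83022)=-0.16698.
Sum = -2.03586, so H' = 2.036.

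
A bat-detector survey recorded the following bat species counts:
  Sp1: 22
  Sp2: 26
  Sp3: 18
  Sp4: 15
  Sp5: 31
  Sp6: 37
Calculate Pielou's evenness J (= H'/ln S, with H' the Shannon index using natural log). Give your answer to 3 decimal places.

0.975

Total N = 22+26+18+15+31+37 = 149, so the proportions are 0.14765, 0.1745, 0.12081, 0.10067, 0.20805, 0.24832 (working shown to 5 dp, full precision carried).
H' = −Σ pᵢ ln pᵢ = −((-0.28244) + (-0.30464) + (-0.25533) + (-0.23113) + (-0.32664) + (-0.34592)) = 1.74610.
With S = 6 species, ln S = 1.79176, so J = 1.74610/1.79176 = 0.97452, i.e. 0.975 to 3 decimal places.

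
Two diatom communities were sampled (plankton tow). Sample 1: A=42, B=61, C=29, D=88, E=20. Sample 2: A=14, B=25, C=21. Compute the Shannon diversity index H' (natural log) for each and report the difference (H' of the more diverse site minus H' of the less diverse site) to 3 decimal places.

0.412

Sample 1: N=240, proportions 0.175, 0.25417, 0.12083, 0.36667, 0.08333, giving H' = 1.48348 (working shown to 5 dp, full precision carried).
Sample 2: N=60, proportions 0.23333, 0.41667, 0.35, giving H' = 1.07178.
Difference = |1.48348 − 1.07178| = 0.41170, i.e. 0.412 to 3 decimal places.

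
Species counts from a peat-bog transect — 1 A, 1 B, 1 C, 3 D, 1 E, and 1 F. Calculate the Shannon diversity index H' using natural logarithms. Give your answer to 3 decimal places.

1.667

Total N = 1+1+1+3+1+1 = 8, so the proportions are 0.125, 0.125, 0.125, 0.375, 0.125, 0.125 (working shown to 5 dp, full precision carried).
Each pᵢ ln pᵢ term: 0.125×(-2.07944)=-0.25993, 0.125×(-2.07944)=-0.25993, 0.125×(-2.07944)=-0.25993, 0.375×(-0.98083)=-0.36781, 0.125×(-2.07944)=-0.25993, 0.125×(-2.07944)=-0.25993.
Sum = -1.66746, so H' = 1.667.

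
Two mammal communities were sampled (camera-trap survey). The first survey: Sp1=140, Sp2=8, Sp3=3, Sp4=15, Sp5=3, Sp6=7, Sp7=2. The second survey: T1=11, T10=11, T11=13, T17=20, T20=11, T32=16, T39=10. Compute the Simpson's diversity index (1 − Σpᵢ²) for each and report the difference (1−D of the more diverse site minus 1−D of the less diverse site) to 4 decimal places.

0.4778

The first survey: N=178, proportions 0.786517, 0.044944, 0.016854, 0.08427, 0.016854, 0.039326, 0.011236, giving 1−D = 0.370029 (working shown to 6 dp, full precision carried).
The second survey: N=92, proportions 0.119565, 0.119565, 0.141304, 0.217391, 0.119565, 0.173913, 0.108696, giving 1−D = 0.847826.
Difference = |0.370029 − 0.847826| = 0.477797, i.e. 0.4778 to 4 decimal places.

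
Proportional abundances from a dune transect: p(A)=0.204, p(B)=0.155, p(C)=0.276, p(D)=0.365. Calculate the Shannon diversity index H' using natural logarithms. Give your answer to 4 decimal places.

Each pᵢ ln pᵢ term (working shown to 6 dp, full precision carried): 0.204×(-1.589635)=-0.324286, 0.155×(-1.864330)=-0.288971, 0.276×(-1.287354)=-0.355310, 0.365×(-1.007858)=-0.367868.
Sum = -1.336435, so H' = 1.3364.

1.3364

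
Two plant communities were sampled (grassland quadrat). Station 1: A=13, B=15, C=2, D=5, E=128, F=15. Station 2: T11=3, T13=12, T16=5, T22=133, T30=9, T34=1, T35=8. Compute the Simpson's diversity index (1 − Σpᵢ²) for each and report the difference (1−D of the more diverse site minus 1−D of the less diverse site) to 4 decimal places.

0.0785

Station 1: N=178, proportions 0.0730337, 0.0842697, 0.011236, 0.0280899, 0.7191011, 0.0842697, giving 1−D = 0.4624416 (working shown to 7 dp, full precision carried).
Station 2: N=171, proportions 0.0175439, 0.0701754, 0.0292398, 0.7777778, 0.0526316, 0.005848, 0.0467836, giving 1−D = 0.3839814.
Difference = |0.4624416 − 0.3839814| = 0.0784602, i.e. 0.0785 to 4 decimal places.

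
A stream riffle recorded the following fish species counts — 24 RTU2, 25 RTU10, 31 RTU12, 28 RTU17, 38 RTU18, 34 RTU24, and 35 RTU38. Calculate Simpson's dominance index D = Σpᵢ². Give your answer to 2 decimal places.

Total N = 24+25+31+28+38+34+35 = 215, so the proportions are 0.1116, 0.1163, 0.1442, 0.1302, 0.1767, 0.1581, 0.1628 (working shown to 4 dp, full precision carried).
D = 0.1116² + 0.1163² + 0.1442² + 0.1302² + 0.1767² + 0.1581² + 0.1628² = 0.0125 + 0.0135 + 0.0208 + 0.0170 + 0.0312 + 0.0250 + 0.0265 = 0.1465.
To 2 decimal places, D = 0.15.

0.15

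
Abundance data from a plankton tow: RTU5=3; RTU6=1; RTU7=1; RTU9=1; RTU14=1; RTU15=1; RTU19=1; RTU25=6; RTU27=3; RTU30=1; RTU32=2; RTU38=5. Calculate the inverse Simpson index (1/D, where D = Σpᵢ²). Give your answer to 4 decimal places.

Total N = 3+1+1+1+1+1+1+6+3+1+2+5 = 26, so the proportions are 0.11538462, 0.03846154, 0.03846154, 0.03846154, 0.03846154, 0.03846154, 0.03846154, 0.23076923, 0.11538462, 0.03846154, 0.07692308, 0.19230769 (working shown to 8 dp, full precision carried).
D = 0.11538462² + 0.03846154² + 0.03846154² + 0.03846154² + 0.03846154² + 0.03846154² + 0.03846154² + 0.23076923² + 0.11538462² + 0.03846154² + 0.07692308² + 0.19230769² = 0.01331361 + 0.00147929 + 0.00147929 + 0.00147929 + 0.00147929 + 0.00147929 + 0.00147929 + 0.05325444 + 0.01331361 + 0.00147929 + 0.00591716 + 0.03698225 = 0.13313609.
So 1/D = 7.511111, i.e. 7.5111 to 4 decimal places.

7.5111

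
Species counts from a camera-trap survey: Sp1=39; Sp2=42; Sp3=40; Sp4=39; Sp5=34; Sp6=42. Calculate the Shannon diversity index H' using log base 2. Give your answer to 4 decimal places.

Total N = 39+42+40+39+34+42 = 236, so the proportions are 0.165254, 0.177966, 0.169492, 0.165254, 0.144068, 0.177966 (working shown to 6 dp, full precision carried).
Each pᵢ log₂ pᵢ term: 0.165254×(-2.597241)=-0.429205, 0.177966×(-2.490326)=-0.443194, 0.169492×(-2.560715)=-0.434019, 0.165254×(-2.597241)=-0.429205, 0.144068×(-2.795180)=-0.402695, 0.177966×(-2.490326)=-0.443194.
Sum = -2.581512, so H' = 2.5815.

2.5815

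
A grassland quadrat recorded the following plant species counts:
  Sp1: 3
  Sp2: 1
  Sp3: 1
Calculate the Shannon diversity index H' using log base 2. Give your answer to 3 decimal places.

1.371

Total N = 3+1+1 = 5, so the proportions are 0.6, 0.2, 0.2 (working shown to 5 dp, full precision carried).
Each pᵢ log₂ pᵢ term: 0.6×(-0.73697)=-0.44218, 0.2×(-2.32193)=-0.46439, 0.2×(-2.32193)=-0.46439.
Sum = -1.37095, so H' = 1.371.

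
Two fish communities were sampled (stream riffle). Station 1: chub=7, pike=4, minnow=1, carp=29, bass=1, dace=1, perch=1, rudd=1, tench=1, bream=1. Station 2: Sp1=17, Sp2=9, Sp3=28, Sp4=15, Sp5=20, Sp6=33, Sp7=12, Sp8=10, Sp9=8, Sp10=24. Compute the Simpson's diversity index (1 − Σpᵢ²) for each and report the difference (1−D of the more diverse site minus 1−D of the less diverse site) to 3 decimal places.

0.292

Station 1: N=47, proportions 0.14894, 0.08511, 0.02128, 0.61702, 0.02128, 0.02128, 0.02128, 0.02128, 0.02128, 0.02128, giving 1−D = 0.58669 (working shown to 5 dp, full precision carried).
Station 2: N=176, proportions 0.09659, 0.05114, 0.15909, 0.08523, 0.11364, 0.1875, 0.06818, 0.05682, 0.04545, 0.13636, giving 1−D = 0.87887.
Difference = |0.58669 − 0.87887| = 0.29218, i.e. 0.292 to 3 decimal places.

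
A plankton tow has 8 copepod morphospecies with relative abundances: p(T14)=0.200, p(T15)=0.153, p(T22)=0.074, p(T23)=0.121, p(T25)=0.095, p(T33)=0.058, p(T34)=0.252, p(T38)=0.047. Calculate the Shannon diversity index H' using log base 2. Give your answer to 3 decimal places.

2.795

Each pᵢ log₂ pᵢ term (working shown to 5 dp, full precision carried): 0.2×(-2.32193)=-0.46439, 0.153×(-2.70840)=-0.41438, 0.074×(-3.75633)=-0.27797, 0.121×(-3.04692)=-0.36868, 0.095×(-3.39593)=-0.32261, 0.058×(-4.10780)=-0.23825, 0.252×(-1.98850)=-0.50110, 0.047×(-4.41120)=-0.20733.
Sum = -2.79471, so H' = 2.795.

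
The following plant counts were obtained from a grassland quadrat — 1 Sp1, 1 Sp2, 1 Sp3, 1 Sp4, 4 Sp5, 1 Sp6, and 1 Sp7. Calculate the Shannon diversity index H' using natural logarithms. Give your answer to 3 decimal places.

Total N = 1+1+1+1+4+1+1 = 10, so the proportions are 0.1, 0.1, 0.1, 0.1, 0.4, 0.1, 0.1 (working shown to 5 dp, full precision carried).
Each pᵢ ln pᵢ term: 0.1×(-2.30259)=-0.23026, 0.1×(-2.30259)=-0.23026, 0.1×(-2.30259)=-0.23026, 0.1×(-2.30259)=-0.23026, 0.4×(-0.91629)=-0.36652, 0.1×(-2.30259)=-0.23026, 0.1×(-2.30259)=-0.23026.
Sum = -1.74807, so H' = 1.748.

1.748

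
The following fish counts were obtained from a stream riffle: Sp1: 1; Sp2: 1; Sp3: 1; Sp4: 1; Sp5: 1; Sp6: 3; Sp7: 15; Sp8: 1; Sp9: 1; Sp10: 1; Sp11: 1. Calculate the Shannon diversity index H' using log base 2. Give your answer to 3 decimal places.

Total N = 1+1+1+1+1+3+15+1+1+1+1 = 27, so the proportions are 0.03704, 0.03704, 0.03704, 0.03704, 0.03704, 0.11111, 0.55556, 0.03704, 0.03704, 0.03704, 0.03704 (working shown to 5 dp, full precision carried).
Each pᵢ log₂ pᵢ term: 0.03704×(-4.75489)=-0.17611, 0.03704×(-4.75489)=-0.17611, 0.03704×(-4.75489)=-0.17611, 0.03704×(-4.75489)=-0.17611, 0.03704×(-4.75489)=-0.17611, 0.11111×(-3.16993)=-0.35221, 0.55556×(-0.84800)=-0.47111, 0.03704×(-4.75489)=-0.17611, 0.03704×(-4.75489)=-0.17611, 0.03704×(-4.75489)=-0.17611, 0.03704×(-4.75489)=-0.17611.
Sum = -2.40829, so H' = 2.408.

2.408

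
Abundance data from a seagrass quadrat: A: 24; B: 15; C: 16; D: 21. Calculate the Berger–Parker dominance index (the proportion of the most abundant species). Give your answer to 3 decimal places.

0.316

Total N = 24+15+16+21 = 76, so the proportions are 0.31579, 0.19737, 0.21053, 0.27632 (working shown to 5 dp, full precision carried).
The largest proportion is 0.31579, i.e. d = 0.316 to 3 decimal places.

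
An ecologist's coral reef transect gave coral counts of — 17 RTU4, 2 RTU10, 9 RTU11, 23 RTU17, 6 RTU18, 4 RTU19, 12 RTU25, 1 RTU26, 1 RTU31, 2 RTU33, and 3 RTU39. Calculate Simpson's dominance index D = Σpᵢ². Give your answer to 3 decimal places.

0.174

Total N = 17+2+9+23+6+4+12+1+1+2+3 = 80, so the proportions are 0.2125, 0.025, 0.1125, 0.2875, 0.075, 0.05, 0.15, 0.0125, 0.0125, 0.025, 0.0375 (working shown to 5 dp, full precision carried).
D = 0.2125² + 0.025² + 0.1125² + 0.2875² + 0.075² + 0.05² + 0.15² + 0.0125² + 0.0125² + 0.025² + 0.0375² = 0.04516 + 0.00063 + 0.01266 + 0.08266 + 0.00562 + 0.00250 + 0.02250 + 0.00016 + 0.00016 + 0.00063 + 0.00141 = 0.17406.
To 3 decimal places, D = 0.174.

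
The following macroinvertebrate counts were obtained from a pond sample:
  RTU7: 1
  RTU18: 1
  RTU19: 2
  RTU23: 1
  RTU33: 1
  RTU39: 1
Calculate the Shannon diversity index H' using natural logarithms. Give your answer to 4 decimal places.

1.7479

Total N = 1+1+2+1+1+1 = 7, so the proportions are 0.142857, 0.142857, 0.285714, 0.142857, 0.142857, 0.142857 (working shown to 6 dp, full precision carried).
Each pᵢ ln pᵢ term: 0.142857×(-1.945910)=-0.277987, 0.142857×(-1.945910)=-0.277987, 0.285714×(-1.252763)=-0.357932, 0.142857×(-1.945910)=-0.277987, 0.142857×(-1.945910)=-0.277987, 0.142857×(-1.945910)=-0.277987.
Sum = -1.747868, so H' = 1.7479.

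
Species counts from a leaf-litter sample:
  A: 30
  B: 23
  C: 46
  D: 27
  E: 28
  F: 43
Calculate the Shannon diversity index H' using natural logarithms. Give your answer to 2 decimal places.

1.76

Total N = 30+23+46+27+28+43 = 197, so the proportions are 0.1523, 0.1168, 0.2335, 0.1371, 0.1421, 0.2183 (working shown to 4 dp, full precision carried).
Each pᵢ ln pᵢ term: 0.1523×(-1.8820)=-0.2866, 0.1168×(-2.1477)=-0.2507, 0.2335×(-1.4546)=-0.3396, 0.1371×(-1.9874)=-0.2724, 0.1421×(-1.9510)=-0.2773, 0.2183×(-1.5220)=-0.3322.
Sum = -1.7589, so H' = 1.76.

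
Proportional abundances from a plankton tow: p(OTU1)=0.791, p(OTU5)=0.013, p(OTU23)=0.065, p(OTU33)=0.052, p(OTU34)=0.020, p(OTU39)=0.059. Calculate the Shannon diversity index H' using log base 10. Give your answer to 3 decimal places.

0.355

Each pᵢ log₁₀ pᵢ term (working shown to 5 dp, full precision carried): 0.791×(-0.10182)=-0.08054, 0.013×(-1.88606)=-0.02452, 0.065×(-1.18709)=-0.07716, 0.052×(-1.28400)=-0.06677, 0.02×(-1.69897)=-0.03398, 0.059×(-1.22915)=-0.07252.
Sum = -0.35549, so H' = 0.355.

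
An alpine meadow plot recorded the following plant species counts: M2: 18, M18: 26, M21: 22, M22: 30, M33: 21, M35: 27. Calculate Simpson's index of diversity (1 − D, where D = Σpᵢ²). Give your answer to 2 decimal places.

Total N = 18+26+22+30+21+27 = 144, so the proportions are 0.125, 0.1806, 0.1528, 0.2083, 0.1458, 0.1875 (working shown to 4 dp, full precision carried).
D = 0.125² + 0.1806² + 0.1528² + 0.2083² + 0.1458² + 0.1875² = 0.0156 + 0.0326 + 0.0233 + 0.0434 + 0.0213 + 0.0352 = 0.1714.
So 1 − D = 0.8286, i.e. 0.83 to 2 decimal places.

0.83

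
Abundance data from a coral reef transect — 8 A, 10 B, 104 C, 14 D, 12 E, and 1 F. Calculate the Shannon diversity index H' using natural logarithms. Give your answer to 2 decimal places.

Total N = 8+10+104+14+12+1 = 149, so the proportions are 0.0537, 0.0671, 0.698, 0.094, 0.0805, 0.0067 (working shown to 4 dp, full precision carried).
Each pᵢ ln pᵢ term: 0.0537×(-2.9245)=-0.1570, 0.0671×(-2.7014)=-0.1813, 0.698×(-0.3596)=-0.2510, 0.094×(-2.3649)=-0.2222, 0.0805×(-2.5190)=-0.2029, 0.0067×(-5.0039)=-0.0336.
Sum = -1.0479, so H' = 1.05.

1.05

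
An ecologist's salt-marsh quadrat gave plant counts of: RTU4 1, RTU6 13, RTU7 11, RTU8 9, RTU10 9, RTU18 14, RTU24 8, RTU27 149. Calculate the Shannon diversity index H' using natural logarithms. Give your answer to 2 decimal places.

Total N = 1+13+11+9+9+14+8+149 = 214, so the proportions are 0.0047, 0.0607, 0.0514, 0.0421, 0.0421, 0.0654, 0.0374, 0.6963 (working shown to 4 dp, full precision carried).
Each pᵢ ln pᵢ term: 0.0047×(-5.3660)=-0.0251, 0.0607×(-2.8010)=-0.1702, 0.0514×(-2.9681)=-0.1526, 0.0421×(-3.1688)=-0.1333, 0.0421×(-3.1688)=-0.1333, 0.0654×(-2.7269)=-0.1784, 0.0374×(-3.2865)=-0.1229, 0.6963×(-0.3620)=-0.2521.
Sum = -1.1677, so H' = 1.17.

1.17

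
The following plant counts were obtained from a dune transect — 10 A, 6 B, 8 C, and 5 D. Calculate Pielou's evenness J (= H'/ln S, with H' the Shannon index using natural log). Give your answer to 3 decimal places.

Total N = 10+6+8+5 = 29, so the proportions are 0.34483, 0.2069, 0.27586, 0.17241 (working shown to 5 dp, full precision carried).
H' = −Σ pᵢ ln pᵢ = −((-0.36714) + (-0.32597) + (-0.35527) + (-0.30308)) = 1.35146.
With S = 4 species, ln S = 1.38629, so J = 1.35146/1.38629 = 0.97488, i.e. 0.975 to 3 decimal places.

0.975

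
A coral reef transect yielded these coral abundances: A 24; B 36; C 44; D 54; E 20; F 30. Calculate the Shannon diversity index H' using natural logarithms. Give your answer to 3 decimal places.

Total N = 24+36+44+54+20+30 = 208, so the proportions are 0.11538, 0.17308, 0.21154, 0.25962, 0.09615, 0.14423 (working shown to 5 dp, full precision carried).
Each pᵢ ln pᵢ term: 0.11538×(-2.15948)=-0.24917, 0.17308×(-1.75402)=-0.30358, 0.21154×(-1.55335)=-0.32859, 0.25962×(-1.34855)=-0.35011, 0.09615×(-2.34181)=-0.22517, 0.14423×(-1.93634)=-0.27928.
Sum = -1.73590, so H' = 1.736.

1.736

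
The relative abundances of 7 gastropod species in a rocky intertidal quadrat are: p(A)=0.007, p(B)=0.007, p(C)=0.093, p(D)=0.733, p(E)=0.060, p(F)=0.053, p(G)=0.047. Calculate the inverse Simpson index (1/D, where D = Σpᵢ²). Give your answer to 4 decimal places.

1.8029

D = 0.007² + 0.007² + 0.093² + 0.733² + 0.06² + 0.053² + 0.047² = 0.0000490 + 0.0000490 + 0.0086490 + 0.5372890 + 0.0036000 + 0.0028090 + 0.0022090 = 0.5546540 (working shown to 7 dp, full precision carried).
So 1/D = 1.802926, i.e. 1.8029 to 4 decimal places.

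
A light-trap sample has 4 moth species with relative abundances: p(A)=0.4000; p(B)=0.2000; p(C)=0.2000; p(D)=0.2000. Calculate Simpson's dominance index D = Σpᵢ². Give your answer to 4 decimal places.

D = 0.4² + 0.2² + 0.2² + 0.2² = 0.160000 + 0.040000 + 0.040000 + 0.040000 = 0.280000 (working shown to 6 dp, full precision carried).
To 4 decimal places, D = 0.2800.

0.2800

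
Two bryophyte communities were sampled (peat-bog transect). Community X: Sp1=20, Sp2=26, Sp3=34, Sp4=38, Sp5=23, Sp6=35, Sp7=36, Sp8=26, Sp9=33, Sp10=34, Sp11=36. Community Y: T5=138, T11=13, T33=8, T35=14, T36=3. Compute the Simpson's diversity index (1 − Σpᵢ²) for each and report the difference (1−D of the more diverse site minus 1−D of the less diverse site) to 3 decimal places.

Community X: N=341, proportions 0.05865, 0.07625, 0.09971, 0.11144, 0.06745, 0.10264, 0.10557, 0.07625, 0.09677, 0.09971, 0.10557, giving 1−D = 0.90589 (working shown to 5 dp, full precision carried).
Community Y: N=176, proportions 0.78409, 0.07386, 0.04545, 0.07955, 0.01705, giving 1−D = 0.37106.
Difference = |0.90589 − 0.37106| = 0.53483, i.e. 0.535 to 3 decimal places.

0.535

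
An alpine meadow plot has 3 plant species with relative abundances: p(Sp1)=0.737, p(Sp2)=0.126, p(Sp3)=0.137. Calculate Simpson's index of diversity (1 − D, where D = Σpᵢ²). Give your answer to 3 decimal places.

D = 0.737² + 0.126² + 0.137² = 0.54317 + 0.01588 + 0.01877 = 0.57781 (working shown to 5 dp, full precision carried).
So 1 − D = 0.42219, i.e. 0.422 to 3 decimal places.

0.422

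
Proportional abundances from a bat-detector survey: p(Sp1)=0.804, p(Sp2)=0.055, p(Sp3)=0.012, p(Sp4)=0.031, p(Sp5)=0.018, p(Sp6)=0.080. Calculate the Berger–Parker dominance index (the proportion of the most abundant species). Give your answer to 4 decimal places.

0.8040

The largest proportion is 0.804, i.e. d = 0.8040 to 4 decimal places.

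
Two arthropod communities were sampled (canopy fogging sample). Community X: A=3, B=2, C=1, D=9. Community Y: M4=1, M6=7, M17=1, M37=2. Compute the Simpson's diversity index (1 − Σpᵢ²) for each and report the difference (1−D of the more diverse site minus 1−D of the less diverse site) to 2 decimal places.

0.03

Community X: N=15, proportions 0.2, 0.1333, 0.0667, 0.6, giving 1−D = 0.5778 (working shown to 4 dp, full precision carried).
Community Y: N=11, proportions 0.0909, 0.6364, 0.0909, 0.1818, giving 1−D = 0.5455.
Difference = |0.5778 − 0.5455| = 0.0323, i.e. 0.03 to 2 decimal places.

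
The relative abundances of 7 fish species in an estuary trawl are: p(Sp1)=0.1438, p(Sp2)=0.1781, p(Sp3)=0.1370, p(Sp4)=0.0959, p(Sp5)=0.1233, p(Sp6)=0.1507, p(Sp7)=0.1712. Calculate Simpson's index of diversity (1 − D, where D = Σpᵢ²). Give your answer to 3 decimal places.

D = 0.1438² + 0.1781² + 0.137² + 0.0959² + 0.1233² + 0.1507² + 0.1712² = 0.02068 + 0.03172 + 0.01877 + 0.00920 + 0.01520 + 0.02271 + 0.02931 = 0.14759 (working shown to 5 dp, full precision carried).
So 1 − D = 0.85241, i.e. 0.852 to 3 decimal places.

0.852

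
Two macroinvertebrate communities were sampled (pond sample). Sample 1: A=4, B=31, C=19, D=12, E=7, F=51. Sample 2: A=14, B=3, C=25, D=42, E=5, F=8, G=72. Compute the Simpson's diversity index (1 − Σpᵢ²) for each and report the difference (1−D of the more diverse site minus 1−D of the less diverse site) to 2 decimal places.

0.01

Sample 1: N=124, proportions 0.0323, 0.25, 0.1532, 0.0968, 0.0565, 0.4113, giving 1−D = 0.7313 (working shown to 4 dp, full precision carried).
Sample 2: N=169, proportions 0.0828, 0.0178, 0.1479, 0.2485, 0.0296, 0.0473, 0.426, giving 1−D = 0.7246.
Difference = |0.7313 − 0.7246| = 0.0067, i.e. 0.01 to 2 decimal places.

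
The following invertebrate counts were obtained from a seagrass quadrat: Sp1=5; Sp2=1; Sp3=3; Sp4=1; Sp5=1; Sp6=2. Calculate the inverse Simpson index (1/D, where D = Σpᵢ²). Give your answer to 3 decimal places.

Total N = 5+1+3+1+1+2 = 13, so the proportions are 0.3846154, 0.0769231, 0.2307692, 0.0769231, 0.0769231, 0.1538462 (working shown to 7 dp, full precision carried).
D = 0.3846154² + 0.0769231² + 0.2307692² + 0.0769231² + 0.0769231² + 0.1538462² = 0.1479290 + 0.0059172 + 0.0532544 + 0.0059172 + 0.0059172 + 0.0236686 = 0.2426036.
So 1/D = 4.12195, i.e. 4.122 to 3 decimal places.

4.122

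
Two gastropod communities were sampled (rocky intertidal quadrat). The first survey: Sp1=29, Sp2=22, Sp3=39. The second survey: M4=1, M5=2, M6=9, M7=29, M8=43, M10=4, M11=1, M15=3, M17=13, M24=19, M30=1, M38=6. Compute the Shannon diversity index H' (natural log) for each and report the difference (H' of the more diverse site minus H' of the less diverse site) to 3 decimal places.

0.831

The first survey: N=90, proportions 0.32222, 0.24444, 0.43333, giving H' = 1.07166 (working shown to 5 dp, full precision carried).
The second survey: N=131, proportions 0.00763, 0.01527, 0.0687, 0.22137, 0.32824, 0.03053, 0.00763, 0.0229, 0.09924, 0.14504, 0.00763, 0.0458, giving H' = 1.90249.
Difference = |1.07166 − 1.90249| = 0.83083, i.e. 0.831 to 3 decimal places.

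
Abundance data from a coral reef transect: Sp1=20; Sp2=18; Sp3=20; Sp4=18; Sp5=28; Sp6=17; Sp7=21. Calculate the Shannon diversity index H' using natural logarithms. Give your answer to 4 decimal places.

1.9327

Total N = 20+18+20+18+28+17+21 = 142, so the proportions are 0.140845, 0.126761, 0.140845, 0.126761, 0.197183, 0.119718, 0.147887 (working shown to 6 dp, full precision carried).
Each pᵢ ln pᵢ term: 0.140845×(-1.960095)=-0.276070, 0.126761×(-2.065455)=-0.261818, 0.140845×(-1.960095)=-0.276070, 0.126761×(-2.065455)=-0.261818, 0.197183×(-1.623623)=-0.320151, 0.119718×(-2.122614)=-0.254116, 0.147887×(-1.911305)=-0.282658.
Sum = -1.932700, so H' = 1.9327.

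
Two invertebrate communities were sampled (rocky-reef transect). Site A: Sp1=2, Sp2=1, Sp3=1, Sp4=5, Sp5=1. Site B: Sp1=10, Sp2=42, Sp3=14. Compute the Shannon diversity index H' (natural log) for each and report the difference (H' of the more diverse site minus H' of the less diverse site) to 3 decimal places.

0.457

Site A: N=10, proportions 0.2, 0.1, 0.1, 0.5, 0.1, giving H' = 1.35924 (working shown to 5 dp, full precision carried).
Site B: N=66, proportions 0.15152, 0.63636, 0.21212, giving H' = 0.90246.
Difference = |1.35924 − 0.90246| = 0.45678, i.e. 0.457 to 3 decimal places.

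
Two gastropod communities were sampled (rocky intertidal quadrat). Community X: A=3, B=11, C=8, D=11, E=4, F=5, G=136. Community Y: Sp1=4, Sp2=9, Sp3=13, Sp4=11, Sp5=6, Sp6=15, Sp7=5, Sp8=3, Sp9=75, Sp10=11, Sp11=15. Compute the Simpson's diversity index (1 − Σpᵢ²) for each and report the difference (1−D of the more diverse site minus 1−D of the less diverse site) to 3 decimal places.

0.356

Community X: N=178, proportions 0.01685, 0.0618, 0.04494, 0.0618, 0.02247, 0.02809, 0.76404, giving 1−D = 0.40500 (working shown to 5 dp, full precision carried).
Community Y: N=167, proportions 0.02395, 0.05389, 0.07784, 0.06587, 0.03593, 0.08982, 0.02994, 0.01796, 0.4491, 0.06587, 0.08982, giving 1−D = 0.76145.
Difference = |0.40500 − 0.76145| = 0.35645, i.e. 0.356 to 3 decimal places.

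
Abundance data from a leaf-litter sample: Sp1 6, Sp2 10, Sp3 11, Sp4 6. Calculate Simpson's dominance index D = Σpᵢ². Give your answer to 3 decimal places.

Total N = 6+10+11+6 = 33, so the proportions are 0.18182, 0.30303, 0.33333, 0.18182 (working shown to 5 dp, full precision carried).
D = 0.18182² + 0.30303² + 0.33333² + 0.18182² = 0.03306 + 0.09183 + 0.11111 + 0.03306 = 0.26905.
To 3 decimal places, D = 0.269.

0.269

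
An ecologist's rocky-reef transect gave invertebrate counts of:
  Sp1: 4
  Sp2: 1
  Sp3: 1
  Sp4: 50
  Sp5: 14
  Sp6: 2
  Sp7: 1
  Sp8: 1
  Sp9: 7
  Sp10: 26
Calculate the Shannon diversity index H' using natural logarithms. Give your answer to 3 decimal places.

Total N = 4+1+1+50+14+2+1+1+7+26 = 107, so the proportions are 0.03738, 0.00935, 0.00935, 0.46729, 0.13084, 0.01869, 0.00935, 0.00935, 0.06542, 0.24299 (working shown to 5 dp, full precision carried).
Each pᵢ ln pᵢ term: 0.03738×(-3.28653)=-0.12286, 0.00935×(-4.67283)=-0.04367, 0.00935×(-4.67283)=-0.04367, 0.46729×(-0.76081)=-0.35552, 0.13084×(-2.03377)=-0.26610, 0.01869×(-3.97968)=-0.07439, 0.00935×(-4.67283)=-0.04367, 0.00935×(-4.67283)=-0.04367, 0.06542×(-2.72692)=-0.17840, 0.24299×(-1.41473)=-0.34377.
Sum = -1.51571, so H' = 1.516.

1.516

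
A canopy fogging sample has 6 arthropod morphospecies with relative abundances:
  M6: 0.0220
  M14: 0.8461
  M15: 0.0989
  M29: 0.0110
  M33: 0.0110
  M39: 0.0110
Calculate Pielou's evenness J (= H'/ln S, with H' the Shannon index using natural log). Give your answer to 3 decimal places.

H' = −Σ pᵢ ln pᵢ = −((-0.08397) + (-0.14140) + (-0.22882) + (-0.04961) + (-0.04961) + (-0.04961)) = 0.60301 (working shown to 5 dp, full precision carried).
With S = 6 species, ln S = 1.79176, so J = 0.60301/1.79176 = 0.33655, i.e. 0.337 to 3 decimal places.

0.337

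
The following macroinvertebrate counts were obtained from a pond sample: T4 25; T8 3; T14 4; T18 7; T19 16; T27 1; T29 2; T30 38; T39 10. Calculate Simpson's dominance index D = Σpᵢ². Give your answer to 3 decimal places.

0.223

Total N = 25+3+4+7+16+1+2+38+10 = 106, so the proportions are 0.23585, 0.0283, 0.03774, 0.06604, 0.15094, 0.00943, 0.01887, 0.35849, 0.09434 (working shown to 5 dp, full precision carried).
D = 0.23585² + 0.0283² + 0.03774² + 0.06604² + 0.15094² + 0.00943² + 0.01887² + 0.35849² + 0.09434² = 0.05562 + 0.00080 + 0.00142 + 0.00436 + 0.02278 + 0.00009 + 0.00036 + 0.12852 + 0.00890 = 0.22286.
To 3 decimal places, D = 0.223.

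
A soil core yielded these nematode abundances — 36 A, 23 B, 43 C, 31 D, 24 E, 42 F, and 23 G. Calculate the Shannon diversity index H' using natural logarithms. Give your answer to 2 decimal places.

1.91

Total N = 36+23+43+31+24+42+23 = 222, so the proportions are 0.1622, 0.1036, 0.1937, 0.1396, 0.1081, 0.1892, 0.1036 (working shown to 4 dp, full precision carried).
Each pᵢ ln pᵢ term: 0.1622×(-1.8192)=-0.2950, 0.1036×(-2.2672)=-0.2349, 0.1937×(-1.6415)=-0.3179, 0.1396×(-1.9687)=-0.2749, 0.1081×(-2.2246)=-0.2405, 0.1892×(-1.6650)=-0.3150, 0.1036×(-2.2672)=-0.2349.
Sum = -1.9131, so H' = 1.91.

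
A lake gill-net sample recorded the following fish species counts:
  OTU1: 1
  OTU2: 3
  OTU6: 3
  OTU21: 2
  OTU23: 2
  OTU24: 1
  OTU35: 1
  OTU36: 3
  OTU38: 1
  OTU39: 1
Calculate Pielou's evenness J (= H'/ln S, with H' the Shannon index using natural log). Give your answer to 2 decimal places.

Total N = 1+3+3+2+2+1+1+3+1+1 = 18, so the proportions are 0.0556, 0.1667, 0.1667, 0.1111, 0.1111, 0.0556, 0.0556, 0.1667, 0.0556, 0.0556 (working shown to 4 dp, full precision carried).
H' = −Σ pᵢ ln pᵢ = −((-0.1606) + (-0.2986) + (-0.2986) + (-0.2441) + (-0.2441) + (-0.1606) + (-0.1606) + (-0.2986) + (-0.1606) + (-0.1606)) = 2.1870.
With S = 10 species, ln S = 2.3026, so J = 2.1870/2.3026 = 0.9498, i.e. 0.95 to 2 decimal places.

0.95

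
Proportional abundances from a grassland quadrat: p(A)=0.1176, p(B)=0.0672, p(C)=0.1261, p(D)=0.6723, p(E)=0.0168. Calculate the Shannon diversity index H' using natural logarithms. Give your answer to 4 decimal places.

1.0299

Each pᵢ ln pᵢ term (working shown to 6 dp, full precision carried): 0.1176×(-2.140466)=-0.251719, 0.0672×(-2.700082)=-0.181446, 0.1261×(-2.070680)=-0.261113, 0.6723×(-0.397051)=-0.266937, 0.0168×(-4.086376)=-0.068651.
Sum = -1.029865, so H' = 1.0299.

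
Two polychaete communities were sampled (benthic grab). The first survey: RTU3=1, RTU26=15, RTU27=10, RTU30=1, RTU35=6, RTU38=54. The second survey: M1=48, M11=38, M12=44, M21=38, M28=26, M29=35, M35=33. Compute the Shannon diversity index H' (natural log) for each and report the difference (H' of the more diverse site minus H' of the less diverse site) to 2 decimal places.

0.79

The first survey: N=87, proportions 0.011494, 0.172414, 0.114943, 0.011494, 0.068966, 0.62069, giving H' = 1.134847 (working shown to 6 dp, full precision carried).
The second survey: N=262, proportions 0.183206, 0.145038, 0.167939, 0.145038, 0.099237, 0.133588, 0.125954, giving H' = 1.929753.
Difference = |1.134847 − 1.929753| = 0.794906, i.e. 0.79 to 2 decimal places.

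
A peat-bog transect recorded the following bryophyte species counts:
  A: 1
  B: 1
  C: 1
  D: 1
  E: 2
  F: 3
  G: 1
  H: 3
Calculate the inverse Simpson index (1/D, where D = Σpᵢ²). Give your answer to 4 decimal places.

6.2593

Total N = 1+1+1+1+2+3+1+3 = 13, so the proportions are 0.07692308, 0.07692308, 0.07692308, 0.07692308, 0.15384615, 0.23076923, 0.07692308, 0.23076923 (working shown to 8 dp, full precision carried).
D = 0.07692308² + 0.07692308² + 0.07692308² + 0.07692308² + 0.15384615² + 0.23076923² + 0.07692308² + 0.23076923² = 0.00591716 + 0.00591716 + 0.00591716 + 0.00591716 + 0.02366864 + 0.05325444 + 0.00591716 + 0.05325444 = 0.15976331.
So 1/D = 6.259259, i.e. 6.2593 to 4 decimal places.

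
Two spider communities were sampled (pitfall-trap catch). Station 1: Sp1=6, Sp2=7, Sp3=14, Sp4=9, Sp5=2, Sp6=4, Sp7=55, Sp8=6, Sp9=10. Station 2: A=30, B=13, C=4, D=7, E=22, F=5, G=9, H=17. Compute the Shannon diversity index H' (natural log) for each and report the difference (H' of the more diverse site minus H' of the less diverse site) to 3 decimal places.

0.184

Station 1: N=113, proportions 0.0531, 0.06195, 0.12389, 0.07965, 0.0177, 0.0354, 0.48673, 0.0531, 0.0885, giving H' = 1.69903 (working shown to 5 dp, full precision carried).
Station 2: N=107, proportions 0.28037, 0.1215, 0.03738, 0.06542, 0.20561, 0.04673, 0.08411, 0.15888, giving H' = 1.88277.
Difference = |1.69903 − 1.88277| = 0.18374, i.e. 0.184 to 3 decimal places.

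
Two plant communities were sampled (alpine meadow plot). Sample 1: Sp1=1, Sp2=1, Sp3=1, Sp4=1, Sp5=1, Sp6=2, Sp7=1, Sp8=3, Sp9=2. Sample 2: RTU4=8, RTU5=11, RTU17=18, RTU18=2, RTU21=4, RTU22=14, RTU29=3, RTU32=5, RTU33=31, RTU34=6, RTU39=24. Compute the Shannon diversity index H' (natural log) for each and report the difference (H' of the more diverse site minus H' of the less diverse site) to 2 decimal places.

Sample 1: N=13, proportions 0.0769, 0.0769, 0.0769, 0.0769, 0.0769, 0.1538, 0.0769, 0.2308, 0.1538, giving H' = 2.0981 (working shown to 4 dp, full precision carried).
Sample 2: N=126, proportions 0.0635, 0.0873, 0.1429, 0.0159, 0.0317, 0.1111, 0.0238, 0.0397, 0.246, 0.0476, 0.1905, giving H' = 2.1082.
Difference = |2.0981 − 2.1082| = 0.0101, i.e. 0.01 to 2 decimal places.

0.01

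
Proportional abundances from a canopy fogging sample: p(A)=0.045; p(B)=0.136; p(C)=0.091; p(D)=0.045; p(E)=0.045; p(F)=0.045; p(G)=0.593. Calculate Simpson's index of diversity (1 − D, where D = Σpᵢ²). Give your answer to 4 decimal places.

D = 0.045² + 0.136² + 0.091² + 0.045² + 0.045² + 0.045² + 0.593² = 0.002025 + 0.018496 + 0.008281 + 0.002025 + 0.002025 + 0.002025 + 0.351649 = 0.386526 (working shown to 6 dp, full precision carried).
So 1 − D = 0.613474, i.e. 0.6135 to 4 decimal places.

0.6135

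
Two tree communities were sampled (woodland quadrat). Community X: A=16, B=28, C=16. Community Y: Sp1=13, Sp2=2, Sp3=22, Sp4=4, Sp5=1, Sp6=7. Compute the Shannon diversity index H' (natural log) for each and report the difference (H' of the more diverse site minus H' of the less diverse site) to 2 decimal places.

Community X: N=60, proportions 0.2667, 0.4667, 0.2667, giving H' = 1.0606 (working shown to 4 dp, full precision carried).
Community Y: N=49, proportions 0.2653, 0.0408, 0.449, 0.0816, 0.0204, 0.1429, giving H' = 1.4041.
Difference = |1.0606 − 1.4041| = 0.3435, i.e. 0.34 to 2 decimal places.

0.34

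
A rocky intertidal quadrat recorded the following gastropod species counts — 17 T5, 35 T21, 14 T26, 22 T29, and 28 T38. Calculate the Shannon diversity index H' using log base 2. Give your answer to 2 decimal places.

2.25

Total N = 17+35+14+22+28 = 116, so the proportions are 0.1466, 0.3017, 0.1207, 0.1897, 0.2414 (working shown to 4 dp, full precision carried).
Each pᵢ log₂ pᵢ term: 0.1466×(-2.7705)=-0.4060, 0.3017×(-1.7287)=-0.5216, 0.1207×(-3.0506)=-0.3682, 0.1897×(-2.3985)=-0.4549, 0.2414×(-2.0506)=-0.4950.
Sum = -2.2457, so H' = 2.25.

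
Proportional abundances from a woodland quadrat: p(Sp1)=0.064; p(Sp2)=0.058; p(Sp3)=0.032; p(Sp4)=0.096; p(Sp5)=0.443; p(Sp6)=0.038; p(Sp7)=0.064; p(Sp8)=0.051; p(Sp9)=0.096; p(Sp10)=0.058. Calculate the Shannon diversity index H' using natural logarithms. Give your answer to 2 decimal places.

1.88

Each pᵢ ln pᵢ term (working shown to 4 dp, full precision carried): 0.064×(-2.7489)=-0.1759, 0.058×(-2.8473)=-0.1651, 0.032×(-3.4420)=-0.1101, 0.096×(-2.3434)=-0.2250, 0.443×(-0.8142)=-0.3607, 0.038×(-3.2702)=-0.1243, 0.064×(-2.7489)=-0.1759, 0.051×(-2.9759)=-0.1518, 0.096×(-2.3434)=-0.2250, 0.058×(-2.8473)=-0.1651.
Sum = -1.8789, so H' = 1.88.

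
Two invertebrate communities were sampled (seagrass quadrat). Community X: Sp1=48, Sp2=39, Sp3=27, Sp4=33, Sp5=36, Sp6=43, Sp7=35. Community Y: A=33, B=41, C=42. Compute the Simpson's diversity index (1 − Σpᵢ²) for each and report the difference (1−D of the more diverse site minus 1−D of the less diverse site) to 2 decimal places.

Community X: N=261, proportions 0.1839, 0.1494, 0.1034, 0.1264, 0.1379, 0.1648, 0.1341, giving 1−D = 0.8530 (working shown to 4 dp, full precision carried).
Community Y: N=116, proportions 0.2845, 0.3534, 0.3621, giving 1−D = 0.6630.
Difference = |0.8530 − 0.6630| = 0.1900, i.e. 0.19 to 2 decimal places.

0.19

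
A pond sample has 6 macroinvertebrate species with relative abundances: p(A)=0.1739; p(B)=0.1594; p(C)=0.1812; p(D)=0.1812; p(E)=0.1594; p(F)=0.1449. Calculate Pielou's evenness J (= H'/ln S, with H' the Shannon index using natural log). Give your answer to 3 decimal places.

H' = −Σ pᵢ ln pᵢ = −((-0.30420) + (-0.29271) + (-0.30952) + (-0.30952) + (-0.29271) + (-0.27990)) = 1.78856 (working shown to 5 dp, full precision carried).
With S = 6 species, ln S = 1.79176, so J = 1.78856/1.79176 = 0.99822, i.e. 0.998 to 3 decimal places.

0.998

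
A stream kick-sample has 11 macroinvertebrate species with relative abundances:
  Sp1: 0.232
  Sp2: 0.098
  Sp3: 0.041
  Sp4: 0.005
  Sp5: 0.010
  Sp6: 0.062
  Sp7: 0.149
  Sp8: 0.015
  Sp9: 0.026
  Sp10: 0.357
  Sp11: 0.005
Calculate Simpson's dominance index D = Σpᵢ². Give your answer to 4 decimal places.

0.2197

D = 0.232² + 0.098² + 0.041² + 0.005² + 0.01² + 0.062² + 0.149² + 0.015² + 0.026² + 0.357² + 0.005² = 0.053824 + 0.009604 + 0.001681 + 0.000025 + 0.000100 + 0.003844 + 0.022201 + 0.000225 + 0.000676 + 0.127449 + 0.000025 = 0.219654 (working shown to 6 dp, full precision carried).
To 4 decimal places, D = 0.2197.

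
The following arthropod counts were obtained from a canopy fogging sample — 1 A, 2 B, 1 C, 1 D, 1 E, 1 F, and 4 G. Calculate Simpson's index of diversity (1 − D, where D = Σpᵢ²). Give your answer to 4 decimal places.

0.7934

Total N = 1+2+1+1+1+1+4 = 11, so the proportions are 0.090909, 0.181818, 0.090909, 0.090909, 0.090909, 0.090909, 0.363636 (working shown to 6 dp, full precision carried).
D = 0.090909² + 0.181818² + 0.090909² + 0.090909² + 0.090909² + 0.090909² + 0.363636² = 0.008264 + 0.033058 + 0.008264 + 0.008264 + 0.008264 + 0.008264 + 0.132231 = 0.206612.
So 1 − D = 0.793388, i.e. 0.7934 to 4 decimal places.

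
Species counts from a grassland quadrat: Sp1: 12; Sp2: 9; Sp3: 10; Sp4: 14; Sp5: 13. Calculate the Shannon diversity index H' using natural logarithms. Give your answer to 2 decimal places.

Total N = 12+9+10+14+13 = 58, so the proportions are 0.2069, 0.1552, 0.1724, 0.2414, 0.2241 (working shown to 4 dp, full precision carried).
Each pᵢ ln pᵢ term: 0.2069×(-1.5755)=-0.3260, 0.1552×(-1.8632)=-0.2891, 0.1724×(-1.7579)=-0.3031, 0.2414×(-1.4214)=-0.3431, 0.2241×(-1.4955)=-0.3352.
Sum = -1.5965, so H' = 1.60.

1.60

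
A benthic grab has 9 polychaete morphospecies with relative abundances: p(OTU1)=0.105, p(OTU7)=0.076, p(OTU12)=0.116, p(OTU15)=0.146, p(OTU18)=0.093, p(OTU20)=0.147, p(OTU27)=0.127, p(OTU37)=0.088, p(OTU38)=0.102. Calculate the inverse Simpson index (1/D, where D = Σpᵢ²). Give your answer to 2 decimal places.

8.61

D = 0.105² + 0.076² + 0.116² + 0.146² + 0.093² + 0.147² + 0.127² + 0.088² + 0.102² = 0.011025 + 0.005776 + 0.013456 + 0.021316 + 0.008649 + 0.021609 + 0.016129 + 0.007744 + 0.010404 = 0.116108 (working shown to 6 dp, full precision carried).
So 1/D = 8.6127, i.e. 8.61 to 2 decimal places.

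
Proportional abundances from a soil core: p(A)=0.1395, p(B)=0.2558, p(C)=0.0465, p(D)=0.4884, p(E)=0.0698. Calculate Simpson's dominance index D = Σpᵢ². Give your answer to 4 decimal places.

D = 0.1395² + 0.2558² + 0.0465² + 0.4884² + 0.0698² = 0.019460 + 0.065434 + 0.002162 + 0.238535 + 0.004872 = 0.330463 (working shown to 6 dp, full precision carried).
To 4 decimal places, D = 0.3305.

0.3305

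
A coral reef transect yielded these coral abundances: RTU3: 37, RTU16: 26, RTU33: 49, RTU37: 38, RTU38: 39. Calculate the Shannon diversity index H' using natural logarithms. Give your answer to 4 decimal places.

1.5903

Total N = 37+26+49+38+39 = 189, so the proportions are 0.195767, 0.137566, 0.259259, 0.201058, 0.206349 (working shown to 6 dp, full precision carried).
Each pᵢ ln pᵢ term: 0.195767×(-1.630829)=-0.319263, 0.137566×(-1.983650)=-0.272883, 0.259259×(-1.349927)=-0.349981, 0.201058×(-1.604161)=-0.322530, 0.206349×(-1.578185)=-0.325657.
Sum = -1.590314, so H' = 1.5903.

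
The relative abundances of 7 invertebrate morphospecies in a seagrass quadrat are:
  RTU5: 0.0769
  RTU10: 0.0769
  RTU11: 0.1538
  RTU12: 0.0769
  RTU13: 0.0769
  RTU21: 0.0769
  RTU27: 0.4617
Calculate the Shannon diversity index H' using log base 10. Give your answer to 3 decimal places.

0.708

Each pᵢ log₁₀ pᵢ term (working shown to 5 dp, full precision carried): 0.0769×(-1.11407)=-0.08567, 0.0769×(-1.11407)=-0.08567, 0.1538×(-0.81304)=-0.12505, 0.0769×(-1.11407)=-0.08567, 0.0769×(-1.11407)=-0.08567, 0.0769×(-1.11407)=-0.08567, 0.4617×(-0.33564)=-0.15497.
Sum = -0.70837, so H' = 0.708.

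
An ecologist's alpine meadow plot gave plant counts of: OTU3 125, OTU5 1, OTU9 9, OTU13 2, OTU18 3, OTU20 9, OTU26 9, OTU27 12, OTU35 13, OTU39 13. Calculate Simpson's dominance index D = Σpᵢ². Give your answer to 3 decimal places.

Total N = 125+1+9+2+3+9+9+12+13+13 = 196, so the proportions are 0.63776, 0.0051, 0.04592, 0.0102, 0.01531, 0.04592, 0.04592, 0.06122, 0.06633, 0.06633 (working shown to 5 dp, full precision carried).
D = 0.63776² + 0.0051² + 0.04592² + 0.0102² + 0.01531² + 0.04592² + 0.04592² + 0.06122² + 0.06633² + 0.06633² = 0.40673 + 0.00003 + 0.00211 + 0.00010 + 0.00023 + 0.00211 + 0.00211 + 0.00375 + 0.00440 + 0.00440 = 0.42597.
To 3 decimal places, D = 0.426.

0.426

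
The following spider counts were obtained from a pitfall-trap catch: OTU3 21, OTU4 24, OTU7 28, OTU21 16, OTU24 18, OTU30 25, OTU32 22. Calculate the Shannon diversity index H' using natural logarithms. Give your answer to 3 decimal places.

Total N = 21+24+28+16+18+25+22 = 154, so the proportions are 0.13636, 0.15584, 0.18182, 0.1039, 0.11688, 0.16234, 0.14286 (working shown to 5 dp, full precision carried).
Each pᵢ ln pᵢ term: 0.13636×(-1.99243)=-0.27170, 0.15584×(-1.85890)=-0.28970, 0.18182×(-1.70475)=-0.30995, 0.1039×(-2.26436)=-0.23526, 0.11688×(-2.14658)=-0.25090, 0.16234×(-1.81808)=-0.29514, 0.14286×(-1.94591)=-0.27799.
Sum = -1.93063, so H' = 1.931.

1.931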